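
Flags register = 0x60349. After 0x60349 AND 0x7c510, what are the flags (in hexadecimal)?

AND each hex digit independently (no carries):
  6&7=6, 0&c=0, 3&5=1, 4&1=0, 9&0=0

0x60100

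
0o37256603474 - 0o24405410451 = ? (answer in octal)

0o12651173023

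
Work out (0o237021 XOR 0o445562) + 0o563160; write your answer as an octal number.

0o1455723

First 0o237021 XOR 0o445562 = 0o672543.
Add column by column in base 8, right to left:
  3+0 = 3
  4+6 = 2 carry 1
  5+1+1 = 7
  2+3 = 5
  7+6 = 5 carry 1
  6+5+1 = 4 carry 1
  final carry 1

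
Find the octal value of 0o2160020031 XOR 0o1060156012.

0o3100176023

XOR each oct digit independently (no carries):
  2^1=3, 1^0=1, 6^6=0, 0^0=0, 0^1=1, 2^5=7, 0^6=6, 0^0=0, 3^1=2, 1^2=3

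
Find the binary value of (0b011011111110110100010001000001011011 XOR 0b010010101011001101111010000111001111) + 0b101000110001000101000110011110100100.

First 0b011011111110110100010001000001011011 XOR 0b010010101011001101111010000111001111 = 0b001001010101111001101011000110010100.
Add column by column in base 2, right to left:
  0+0 = 0
  0+0 = 0
  1+1 = 0 carry 1
  0+0+1 = 1
  1+0 = 1
  0+1 = 1
  0+0 = 0
  1+1 = 0 carry 1
  1+1+1 = 1 carry 1
  0+1+1 = 0 carry 1
  0+1+1 = 0 carry 1
  0+0+1 = 1
  1+0 = 1
  1+1 = 0 carry 1
  0+1+1 = 0 carry 1
  1+0+1 = 0 carry 1
  0+0+1 = 1
  1+0 = 1
  1+1 = 0 carry 1
  0+0+1 = 1
  0+1 = 1
  1+0 = 1
  1+0 = 1
  1+0 = 1
  1+1 = 0 carry 1
  0+0+1 = 1
  1+0 = 1
  0+0 = 0
  1+1 = 0 carry 1
  0+1+1 = 0 carry 1
  1+0+1 = 0 carry 1
  0+0+1 = 1
  0+0 = 0
  1+1 = 0 carry 1
  0+0+1 = 1
  0+1 = 1

0b110010000110111110110001100100111000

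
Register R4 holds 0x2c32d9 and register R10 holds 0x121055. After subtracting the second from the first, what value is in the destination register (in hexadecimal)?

0x1a2284

Subtract column by column in base 16:
  9-5 → 4
  d-5 → 8
  2-0 → 2
  3-1 → 2
  c-2 → a
  2-1 → 1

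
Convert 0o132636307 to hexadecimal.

Each octal digit is 3 bits: 1=001 3=011 2=010 6=110 3=011 6=110 3=011 0=000 7=111.
Group the bits into nibbles: 0001 0110 1011 0011 1100 1100 0111 → 16b3cc7.

0x16b3cc7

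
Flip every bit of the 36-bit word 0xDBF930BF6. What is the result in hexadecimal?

Each hex digit d becomes F−d:
  D→2, B→4, F→0, 9→6, 3→C, 0→F, B→4, F→0, 6→9

0x2406CF409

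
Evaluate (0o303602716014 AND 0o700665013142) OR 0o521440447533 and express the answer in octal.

0o303602716014 AND 0o700665013142 = 0o300600012000.
Then OR with 0o521440447533.

0o721640457533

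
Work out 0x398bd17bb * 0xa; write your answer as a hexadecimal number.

Multiply each base-16 digit by 10, carrying:
  b×10 = 110 → write e carry 6
  b×10+6 = 116 → write 4 carry 7
  7×10+7 = 77 → write d carry 4
  1×10+4 = 14 → write e
  d×10 = 130 → write 2 carry 8
  b×10+8 = 118 → write 6 carry 7
  8×10+7 = 87 → write 7 carry 5
  9×10+5 = 95 → write f carry 5
  3×10+5 = 35 → write 3 carry 2
  remaining carry: 2

0x23f762ed4e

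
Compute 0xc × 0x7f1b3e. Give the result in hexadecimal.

Multiply each base-16 digit by 12, carrying:
  e×12 = 168 → write 8 carry 10
  3×12+10 = 46 → write e carry 2
  b×12+2 = 134 → write 6 carry 8
  1×12+8 = 20 → write 4 carry 1
  f×12+1 = 181 → write 5 carry 11
  7×12+11 = 95 → write f carry 5
  remaining carry: 5

0x5f546e8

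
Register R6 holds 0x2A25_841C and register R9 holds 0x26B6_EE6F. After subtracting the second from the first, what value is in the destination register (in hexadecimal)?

0x36E95AD

Subtract column by column in base 16:
  C-F → D (borrow)
  1-6-1 → A (borrow)
  4-E-1 → 5 (borrow)
  8-E-1 → 9 (borrow)
  5-6-1 → E (borrow)
  2-B-1 → 6 (borrow)
  A-6-1 → 3
  2-2 → 0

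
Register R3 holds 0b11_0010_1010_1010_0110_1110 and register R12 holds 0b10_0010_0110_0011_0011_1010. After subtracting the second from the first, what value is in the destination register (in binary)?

Subtract column by column in base 2:
  0-0 → 0
  1-1 → 0
  1-0 → 1
  1-1 → 0
  0-1 → 1 (borrow)
  1-1-1 → 1 (borrow)
  1-0-1 → 0
  0-0 → 0
  0-1 → 1 (borrow)
  1-1-1 → 1 (borrow)
  0-0-1 → 1 (borrow)
  1-0-1 → 0
  0-0 → 0
  1-1 → 0
  0-1 → 1 (borrow)
  1-0-1 → 0
  0-0 → 0
  1-1 → 0
  0-0 → 0
  0-0 → 0
  1-0 → 1
  1-1 → 0

0b100000100011100110100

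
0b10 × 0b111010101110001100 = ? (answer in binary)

Multiply each base-2 digit by 2, carrying:
  0×2 = 0 → write 0
  0×2 = 0 → write 0
  1×2 = 2 → write 0 carry 1
  1×2+1 = 3 → write 1 carry 1
  0×2+1 = 1 → write 1
  0×2 = 0 → write 0
  0×2 = 0 → write 0
  1×2 = 2 → write 0 carry 1
  1×2+1 = 3 → write 1 carry 1
  1×2+1 = 3 → write 1 carry 1
  0×2+1 = 1 → write 1
  1×2 = 2 → write 0 carry 1
  0×2+1 = 1 → write 1
  1×2 = 2 → write 0 carry 1
  0×2+1 = 1 → write 1
  1×2 = 2 → write 0 carry 1
  1×2+1 = 3 → write 1 carry 1
  1×2+1 = 3 → write 1 carry 1
  remaining carry: 1

0b1110101011100011000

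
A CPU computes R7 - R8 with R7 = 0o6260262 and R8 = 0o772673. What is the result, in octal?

0o5265367

Subtract column by column in base 8:
  2-3 → 7 (borrow)
  6-7-1 → 6 (borrow)
  2-6-1 → 3 (borrow)
  0-2-1 → 5 (borrow)
  6-7-1 → 6 (borrow)
  2-7-1 → 2 (borrow)
  6-0-1 → 5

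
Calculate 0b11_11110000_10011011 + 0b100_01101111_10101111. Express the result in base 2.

0b10000110000001001010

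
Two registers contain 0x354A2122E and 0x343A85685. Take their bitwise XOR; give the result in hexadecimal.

0x0170A44AB

XOR each hex digit independently (no carries):
  3^3=0, 5^4=1, 4^3=7, A^A=0, 2^8=A, 1^5=4, 2^6=4, 2^8=A, E^5=B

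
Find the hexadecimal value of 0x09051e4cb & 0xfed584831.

0x080504001

AND each hex digit independently (no carries):
  0&f=0, 9&e=8, 0&d=0, 5&5=5, 1&8=0, e&4=4, 4&8=0, c&3=0, b&1=1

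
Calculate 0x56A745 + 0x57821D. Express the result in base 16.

Add column by column in base 16, right to left:
  5+D = 2 carry 1
  4+1+1 = 6
  7+2 = 9
  A+8 = 2 carry 1
  6+7+1 = E
  5+5 = A

0xAE2962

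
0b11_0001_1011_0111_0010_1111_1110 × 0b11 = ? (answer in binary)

Multiply each base-2 digit by 3, carrying:
  0×3 = 0 → write 0
  1×3 = 3 → write 1 carry 1
  1×3+1 = 4 → write 0 carry 2
  1×3+2 = 5 → write 1 carry 2
  1×3+2 = 5 → write 1 carry 2
  1×3+2 = 5 → write 1 carry 2
  1×3+2 = 5 → write 1 carry 2
  1×3+2 = 5 → write 1 carry 2
  0×3+2 = 2 → write 0 carry 1
  1×3+1 = 4 → write 0 carry 2
  0×3+2 = 2 → write 0 carry 1
  0×3+1 = 1 → write 1
  1×3 = 3 → write 1 carry 1
  1×3+1 = 4 → write 0 carry 2
  1×3+2 = 5 → write 1 carry 2
  0×3+2 = 2 → write 0 carry 1
  1×3+1 = 4 → write 0 carry 2
  1×3+2 = 5 → write 1 carry 2
  0×3+2 = 2 → write 0 carry 1
  1×3+1 = 4 → write 0 carry 2
  1×3+2 = 5 → write 1 carry 2
  0×3+2 = 2 → write 0 carry 1
  0×3+1 = 1 → write 1
  0×3 = 0 → write 0
  1×3 = 3 → write 1 carry 1
  1×3+1 = 4 → write 0 carry 2
  remaining carry: 10

0b1001010100100101100011111010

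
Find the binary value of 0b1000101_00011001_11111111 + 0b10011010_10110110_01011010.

0b110111111101000001011001

Add column by column in base 2, right to left:
  1+0 = 1
  1+1 = 0 carry 1
  1+0+1 = 0 carry 1
  1+1+1 = 1 carry 1
  1+1+1 = 1 carry 1
  1+0+1 = 0 carry 1
  1+1+1 = 1 carry 1
  1+0+1 = 0 carry 1
  1+0+1 = 0 carry 1
  0+1+1 = 0 carry 1
  0+1+1 = 0 carry 1
  1+0+1 = 0 carry 1
  1+1+1 = 1 carry 1
  0+1+1 = 0 carry 1
  0+0+1 = 1
  0+1 = 1
  1+0 = 1
  0+1 = 1
  1+0 = 1
  0+1 = 1
  0+1 = 1
  0+0 = 0
  1+0 = 1
  0+1 = 1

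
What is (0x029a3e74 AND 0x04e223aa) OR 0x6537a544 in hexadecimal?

0x029a3e74 AND 0x04e223aa = 0x00822220.
Then OR with 0x6537a544.

0x65b7a764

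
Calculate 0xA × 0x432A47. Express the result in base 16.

0x29FA6C6

Multiply each base-16 digit by 10, carrying:
  7×10 = 70 → write 6 carry 4
  4×10+4 = 44 → write C carry 2
  A×10+2 = 102 → write 6 carry 6
  2×10+6 = 26 → write A carry 1
  3×10+1 = 31 → write F carry 1
  4×10+1 = 41 → write 9 carry 2
  remaining carry: 2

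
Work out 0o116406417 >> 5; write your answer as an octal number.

0o2350150

5 bits is not a whole number of base-8 digits; in binary: 1001110100000110100001111 >> 5 = 10011101000001101000.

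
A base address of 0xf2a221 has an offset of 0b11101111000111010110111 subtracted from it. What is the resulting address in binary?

0xf2a221 = 0b111100101010001000100001 in binary.
Subtract column by column in base 2:
  1-1 → 0
  0-1 → 1 (borrow)
  0-1-1 → 0 (borrow)
  0-0-1 → 1 (borrow)
  0-1-1 → 0 (borrow)
  1-1-1 → 1 (borrow)
  0-0-1 → 1 (borrow)
  0-1-1 → 0 (borrow)
  0-0-1 → 1 (borrow)
  1-1-1 → 1 (borrow)
  0-1-1 → 0 (borrow)
  0-1-1 → 0 (borrow)
  0-0-1 → 1 (borrow)
  1-0-1 → 0
  0-0 → 0
  1-1 → 0
  0-1 → 1 (borrow)
  1-1-1 → 1 (borrow)
  0-1-1 → 0 (borrow)
  0-0-1 → 1 (borrow)
  1-1-1 → 1 (borrow)
  1-1-1 → 1 (borrow)
  1-1-1 → 1 (borrow)
  1-0-1 → 0

0b11110110001001101101010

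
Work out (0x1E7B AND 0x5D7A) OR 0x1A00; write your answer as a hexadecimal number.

0x1E7A

0x1E7B AND 0x5D7A = 0x1C7A.
Then OR with 0x1A00.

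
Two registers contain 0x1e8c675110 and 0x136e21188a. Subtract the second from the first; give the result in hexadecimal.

Subtract column by column in base 16:
  0-a → 6 (borrow)
  1-8-1 → 8 (borrow)
  1-8-1 → 8 (borrow)
  5-1-1 → 3
  7-1 → 6
  6-2 → 4
  c-e → e (borrow)
  8-6-1 → 1
  e-3 → b
  1-1 → 0

0xb1e463886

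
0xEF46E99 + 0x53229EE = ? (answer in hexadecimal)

Add column by column in base 16, right to left:
  9+E = 7 carry 1
  9+E+1 = 8 carry 1
  E+9+1 = 8 carry 1
  6+2+1 = 9
  4+2 = 6
  F+3 = 2 carry 1
  E+5+1 = 4 carry 1
  final carry 1

0x14269887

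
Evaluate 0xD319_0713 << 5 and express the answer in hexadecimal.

5 bits is not a whole number of base-16 digits; in binary: 11010011000110010000011100010011 << 5 = 1101001100011001000001110001001100000.

0x1A6320E260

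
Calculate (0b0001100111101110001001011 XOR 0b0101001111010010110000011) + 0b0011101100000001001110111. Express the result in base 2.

First 0b0001100111101110001001011 XOR 0b0101001111010010110000011 = 0b0100101000111100111001000.
Add column by column in base 2, right to left:
  0+1 = 1
  0+1 = 1
  0+1 = 1
  1+0 = 1
  0+1 = 1
  0+1 = 1
  1+1 = 0 carry 1
  1+0+1 = 0 carry 1
  1+0+1 = 0 carry 1
  0+1+1 = 0 carry 1
  0+0+1 = 1
  1+0 = 1
  1+0 = 1
  1+0 = 1
  1+0 = 1
  0+0 = 0
  0+0 = 0
  0+1 = 1
  1+1 = 0 carry 1
  0+0+1 = 1
  1+1 = 0 carry 1
  0+1+1 = 0 carry 1
  0+1+1 = 0 carry 1
  1+0+1 = 0 carry 1
  final carry 1

0b1000010100111110000111111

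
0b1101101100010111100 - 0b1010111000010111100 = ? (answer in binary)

0b10110100000000000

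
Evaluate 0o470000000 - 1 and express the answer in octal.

The trailing 7 digits are 0, so subtracting 1 borrows through: they become 7 and the next digit up decrements.

0o467777777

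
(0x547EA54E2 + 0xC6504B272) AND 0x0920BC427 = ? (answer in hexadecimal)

Add column by column in base 16, right to left:
  2+2 = 4
  E+7 = 5 carry 1
  4+2+1 = 7
  5+B = 0 carry 1
  A+4+1 = F
  E+0 = E
  7+5 = C
  4+6 = A
  5+C = 1 carry 1
  final carry 1
Sum = 0x11ACEF0754; now AND with 0x0920BC427:
  1&0=0, 1&0=0, A&9=8, C&2=0, E&0=0, F&B=B, 0&C=0, 7&4=4, 5&2=0, 4&7=4

0x800B0404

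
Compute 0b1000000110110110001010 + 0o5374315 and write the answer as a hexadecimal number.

0b1000000110110110001010 = 0x206D8A in hexadecimal.
0o5374315 = 0x15F8CD in hexadecimal.
Add column by column in base 16, right to left:
  A+D = 7 carry 1
  8+C+1 = 5 carry 1
  D+8+1 = 6 carry 1
  6+F+1 = 6 carry 1
  0+5+1 = 6
  2+1 = 3

0x366657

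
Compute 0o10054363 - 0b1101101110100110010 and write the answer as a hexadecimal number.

0x197BC1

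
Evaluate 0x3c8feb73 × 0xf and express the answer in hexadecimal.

0x38c6ecbbd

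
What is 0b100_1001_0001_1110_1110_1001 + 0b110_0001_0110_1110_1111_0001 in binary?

0b101010101000110111011010

Add column by column in base 2, right to left:
  1+1 = 0 carry 1
  0+0+1 = 1
  0+0 = 0
  1+0 = 1
  0+1 = 1
  1+1 = 0 carry 1
  1+1+1 = 1 carry 1
  1+1+1 = 1 carry 1
  0+0+1 = 1
  1+1 = 0 carry 1
  1+1+1 = 1 carry 1
  1+1+1 = 1 carry 1
  1+0+1 = 0 carry 1
  0+1+1 = 0 carry 1
  0+1+1 = 0 carry 1
  0+0+1 = 1
  1+1 = 0 carry 1
  0+0+1 = 1
  0+0 = 0
  1+0 = 1
  0+0 = 0
  0+1 = 1
  1+1 = 0 carry 1
  final carry 1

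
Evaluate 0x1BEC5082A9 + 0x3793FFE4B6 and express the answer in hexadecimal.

0x538050675F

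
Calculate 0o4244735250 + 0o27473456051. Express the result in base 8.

0o33740413321

Add column by column in base 8, right to left:
  0+1 = 1
  5+5 = 2 carry 1
  2+0+1 = 3
  5+6 = 3 carry 1
  3+5+1 = 1 carry 1
  7+4+1 = 4 carry 1
  4+3+1 = 0 carry 1
  4+7+1 = 4 carry 1
  2+4+1 = 7
  4+7 = 3 carry 1
  0+2+1 = 3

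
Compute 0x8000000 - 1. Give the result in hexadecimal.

The trailing 6 digits are 0, so subtracting 1 borrows through: they become F and the next digit up decrements.

0x7FFFFFF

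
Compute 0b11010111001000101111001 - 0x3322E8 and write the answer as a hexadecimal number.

0b11010111001000101111001 = 0x6B9179 in hexadecimal.
Subtract column by column in base 16:
  9-8 → 1
  7-E → 9 (borrow)
  1-2-1 → E (borrow)
  9-2-1 → 6
  B-3 → 8
  6-3 → 3

0x386E91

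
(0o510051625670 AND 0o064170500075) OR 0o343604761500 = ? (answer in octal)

0o343654761570

0o510051625670 AND 0o064170500075 = 0o000050400070.
Then OR with 0o343604761500.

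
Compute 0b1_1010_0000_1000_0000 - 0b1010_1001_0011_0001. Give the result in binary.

Subtract column by column in base 2:
  0-1 → 1 (borrow)
  0-0-1 → 1 (borrow)
  0-0-1 → 1 (borrow)
  0-0-1 → 1 (borrow)
  0-1-1 → 0 (borrow)
  0-1-1 → 0 (borrow)
  0-0-1 → 1 (borrow)
  1-0-1 → 0
  0-1 → 1 (borrow)
  0-0-1 → 1 (borrow)
  0-0-1 → 1 (borrow)
  0-1-1 → 0 (borrow)
  0-0-1 → 1 (borrow)
  1-1-1 → 1 (borrow)
  0-0-1 → 1 (borrow)
  1-1-1 → 1 (borrow)
  1-0-1 → 0

0b1111011101001111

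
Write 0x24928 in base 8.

Expand each hex digit to 4 bits: 2=0010 4=0100 9=1001 2=0010 8=1000.
Group the bits in threes: 100 100 100 100 101 000 → 444450.

0o444450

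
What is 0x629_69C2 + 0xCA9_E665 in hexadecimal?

0x12D35027

Add column by column in base 16, right to left:
  2+5 = 7
  C+6 = 2 carry 1
  9+6+1 = 0 carry 1
  6+E+1 = 5 carry 1
  9+9+1 = 3 carry 1
  2+A+1 = D
  6+C = 2 carry 1
  final carry 1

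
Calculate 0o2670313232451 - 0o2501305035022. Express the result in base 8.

0o167006175427

Subtract column by column in base 8:
  1-2 → 7 (borrow)
  5-2-1 → 2
  4-0 → 4
  2-5 → 5 (borrow)
  3-3-1 → 7 (borrow)
  2-0-1 → 1
  3-5 → 6 (borrow)
  1-0-1 → 0
  3-3 → 0
  0-1 → 7 (borrow)
  7-0-1 → 6
  6-5 → 1
  2-2 → 0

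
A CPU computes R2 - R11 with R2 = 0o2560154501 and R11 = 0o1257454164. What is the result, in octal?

0o1300500315

Subtract column by column in base 8:
  1-4 → 5 (borrow)
  0-6-1 → 1 (borrow)
  5-1-1 → 3
  4-4 → 0
  5-5 → 0
  1-4 → 5 (borrow)
  0-7-1 → 0 (borrow)
  6-5-1 → 0
  5-2 → 3
  2-1 → 1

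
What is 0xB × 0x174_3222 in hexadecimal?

Multiply each base-16 digit by 11, carrying:
  2×11 = 22 → write 6 carry 1
  2×11+1 = 23 → write 7 carry 1
  2×11+1 = 23 → write 7 carry 1
  3×11+1 = 34 → write 2 carry 2
  4×11+2 = 46 → write E carry 2
  7×11+2 = 79 → write F carry 4
  1×11+4 = 15 → write F

0xFFE2776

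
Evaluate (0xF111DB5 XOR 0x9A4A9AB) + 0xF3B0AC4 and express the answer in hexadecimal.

First 0xF111DB5 XOR 0x9A4A9AB = 0x6B5B41E.
Add column by column in base 16, right to left:
  E+4 = 2 carry 1
  1+C+1 = E
  4+A = E
  B+0 = B
  5+B = 0 carry 1
  B+3+1 = F
  6+F = 5 carry 1
  final carry 1

0x15F0BEE2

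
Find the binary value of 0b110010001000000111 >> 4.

Right shift by 4: drop the 4 least-significant bits.

0b11001000100000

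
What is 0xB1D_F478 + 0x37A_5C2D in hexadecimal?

0xE9850A5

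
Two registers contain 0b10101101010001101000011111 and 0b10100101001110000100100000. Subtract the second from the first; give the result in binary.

0b1000000011100011111111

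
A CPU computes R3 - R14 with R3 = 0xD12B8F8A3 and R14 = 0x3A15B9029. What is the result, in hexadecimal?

0x9715D687A

Subtract column by column in base 16:
  3-9 → A (borrow)
  A-2-1 → 7
  8-0 → 8
  F-9 → 6
  8-B → D (borrow)
  B-5-1 → 5
  2-1 → 1
  1-A → 7 (borrow)
  D-3-1 → 9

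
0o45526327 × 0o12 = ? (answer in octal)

0o570540146

Multiply each base-8 digit by 10, carrying:
  7×10 = 70 → write 6 carry 8
  2×10+8 = 28 → write 4 carry 3
  3×10+3 = 33 → write 1 carry 4
  6×10+4 = 64 → write 0 carry 8
  2×10+8 = 28 → write 4 carry 3
  5×10+3 = 53 → write 5 carry 6
  5×10+6 = 56 → write 0 carry 7
  4×10+7 = 47 → write 7 carry 5
  remaining carry: 5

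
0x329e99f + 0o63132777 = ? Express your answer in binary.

0x329e99f = 0b11001010011110100110011111 in binary.
0o63132777 = 0b110011001011010111111111 in binary.
Add column by column in base 2, right to left:
  1+1 = 0 carry 1
  1+1+1 = 1 carry 1
  1+1+1 = 1 carry 1
  1+1+1 = 1 carry 1
  1+1+1 = 1 carry 1
  0+1+1 = 0 carry 1
  0+1+1 = 0 carry 1
  1+1+1 = 1 carry 1
  1+1+1 = 1 carry 1
  0+0+1 = 1
  0+1 = 1
  1+0 = 1
  0+1 = 1
  1+1 = 0 carry 1
  1+0+1 = 0 carry 1
  1+1+1 = 1 carry 1
  1+0+1 = 0 carry 1
  0+0+1 = 1
  0+1 = 1
  1+1 = 0 carry 1
  0+0+1 = 1
  1+0 = 1
  0+1 = 1
  0+1 = 1
  1+0 = 1
  1+0 = 1

0b11111101101001111110011110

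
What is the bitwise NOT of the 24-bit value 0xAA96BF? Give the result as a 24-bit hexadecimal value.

Each hex digit d becomes F−d:
  A→5, A→5, 9→6, 6→9, B→4, F→0

0x556940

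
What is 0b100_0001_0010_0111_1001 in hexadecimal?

0x41279

Group the bits into nibbles: 0100 0001 0010 0111 1001 → 41279.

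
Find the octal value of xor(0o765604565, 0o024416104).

0o741212461

XOR each oct digit independently (no carries):
  7^0=7, 6^2=4, 5^4=1, 6^4=2, 0^1=1, 4^6=2, 5^1=4, 6^0=6, 5^4=1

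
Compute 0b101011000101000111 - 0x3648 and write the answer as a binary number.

0b100111101011111111

0x3648 = 0b11011001001000 in binary.
Subtract column by column in base 2:
  1-0 → 1
  1-0 → 1
  1-0 → 1
  0-1 → 1 (borrow)
  0-0-1 → 1 (borrow)
  0-0-1 → 1 (borrow)
  1-1-1 → 1 (borrow)
  0-0-1 → 1 (borrow)
  1-0-1 → 0
  0-1 → 1 (borrow)
  0-1-1 → 0 (borrow)
  0-0-1 → 1 (borrow)
  1-1-1 → 1 (borrow)
  1-1-1 → 1 (borrow)
  0-0-1 → 1 (borrow)
  1-0-1 → 0
  0-0 → 0
  1-0 → 1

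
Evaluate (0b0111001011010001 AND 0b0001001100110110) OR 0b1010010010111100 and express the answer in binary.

0b1011011010111100

0b0111001011010001 AND 0b0001001100110110 = 0b0001001000010000.
Then OR with 0b1010010010111100.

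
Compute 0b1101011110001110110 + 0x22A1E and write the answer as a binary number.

0x22A1E = 0b100010101000011110 in binary.
Add column by column in base 2, right to left:
  0+0 = 0
  1+1 = 0 carry 1
  1+1+1 = 1 carry 1
  0+1+1 = 0 carry 1
  1+1+1 = 1 carry 1
  1+0+1 = 0 carry 1
  1+0+1 = 0 carry 1
  0+0+1 = 1
  0+0 = 0
  0+1 = 1
  1+0 = 1
  1+1 = 0 carry 1
  1+0+1 = 0 carry 1
  1+1+1 = 1 carry 1
  0+0+1 = 1
  1+0 = 1
  0+0 = 0
  1+1 = 0 carry 1
  1+0+1 = 0 carry 1
  final carry 1

0b10001110011010010100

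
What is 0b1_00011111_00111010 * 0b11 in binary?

Multiply each base-2 digit by 3, carrying:
  0×3 = 0 → write 0
  1×3 = 3 → write 1 carry 1
  0×3+1 = 1 → write 1
  1×3 = 3 → write 1 carry 1
  1×3+1 = 4 → write 0 carry 2
  1×3+2 = 5 → write 1 carry 2
  0×3+2 = 2 → write 0 carry 1
  0×3+1 = 1 → write 1
  1×3 = 3 → write 1 carry 1
  1×3+1 = 4 → write 0 carry 2
  1×3+2 = 5 → write 1 carry 2
  1×3+2 = 5 → write 1 carry 2
  1×3+2 = 5 → write 1 carry 2
  0×3+2 = 2 → write 0 carry 1
  0×3+1 = 1 → write 1
  0×3 = 0 → write 0
  1×3 = 3 → write 1 carry 1
  remaining carry: 1

0b110101110110101110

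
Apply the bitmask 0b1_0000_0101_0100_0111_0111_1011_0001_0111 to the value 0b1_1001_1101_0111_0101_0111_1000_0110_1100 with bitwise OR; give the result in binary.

0b110011101011101110111101101111111

OR bit by bit (1 where either bit is 1):
  110011101011101010111100001101100
| 100000101010001110111101100010111
= 110011101011101110111101101111111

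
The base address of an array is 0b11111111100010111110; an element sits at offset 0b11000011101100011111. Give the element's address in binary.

Add column by column in base 2, right to left:
  0+1 = 1
  1+1 = 0 carry 1
  1+1+1 = 1 carry 1
  1+1+1 = 1 carry 1
  1+1+1 = 1 carry 1
  1+0+1 = 0 carry 1
  0+0+1 = 1
  1+0 = 1
  0+1 = 1
  0+1 = 1
  0+0 = 0
  1+1 = 0 carry 1
  1+1+1 = 1 carry 1
  1+1+1 = 1 carry 1
  1+0+1 = 0 carry 1
  1+0+1 = 0 carry 1
  1+0+1 = 0 carry 1
  1+0+1 = 0 carry 1
  1+1+1 = 1 carry 1
  1+1+1 = 1 carry 1
  final carry 1

0b111000011001111011101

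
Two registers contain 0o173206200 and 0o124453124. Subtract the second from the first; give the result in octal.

Subtract column by column in base 8:
  0-4 → 4 (borrow)
  0-2-1 → 5 (borrow)
  2-1-1 → 0
  6-3 → 3
  0-5 → 3 (borrow)
  2-4-1 → 5 (borrow)
  3-4-1 → 6 (borrow)
  7-2-1 → 4
  1-1 → 0

0o46533054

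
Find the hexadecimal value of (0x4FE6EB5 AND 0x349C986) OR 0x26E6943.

0x4FE6EB5 AND 0x349C986 = 0x0484884.
Then OR with 0x26E6943.

0x26E69C7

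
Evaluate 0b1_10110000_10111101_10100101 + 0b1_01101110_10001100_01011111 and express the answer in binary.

Add column by column in base 2, right to left:
  1+1 = 0 carry 1
  0+1+1 = 0 carry 1
  1+1+1 = 1 carry 1
  0+1+1 = 0 carry 1
  0+1+1 = 0 carry 1
  1+0+1 = 0 carry 1
  0+1+1 = 0 carry 1
  1+0+1 = 0 carry 1
  1+0+1 = 0 carry 1
  0+0+1 = 1
  1+1 = 0 carry 1
  1+1+1 = 1 carry 1
  1+0+1 = 0 carry 1
  1+0+1 = 0 carry 1
  0+0+1 = 1
  1+1 = 0 carry 1
  0+0+1 = 1
  0+1 = 1
  0+1 = 1
  0+1 = 1
  1+0 = 1
  1+1 = 0 carry 1
  0+1+1 = 0 carry 1
  1+0+1 = 0 carry 1
  1+1+1 = 1 carry 1
  final carry 1

0b11000111110100101000000100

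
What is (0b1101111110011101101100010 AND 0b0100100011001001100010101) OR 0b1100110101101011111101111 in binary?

0b1101111110011101101100010 AND 0b0100100011001001100010101 = 0b0100100010001001100000000.
Then OR with 0b1100110101101011111101111.

0b1100110111101011111101111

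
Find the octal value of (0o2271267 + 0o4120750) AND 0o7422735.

0o6402235

Add column by column in base 8, right to left:
  7+0 = 7
  6+5 = 3 carry 1
  2+7+1 = 2 carry 1
  1+0+1 = 2
  7+2 = 1 carry 1
  2+1+1 = 4
  2+4 = 6
Sum = 0o6412237; now AND with 0o7422735:
  6&7=6, 4&4=4, 1&2=0, 2&2=2, 2&7=2, 3&3=3, 7&5=5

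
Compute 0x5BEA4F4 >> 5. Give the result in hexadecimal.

0x2DF527

5 bits is not a whole number of base-16 digits; in binary: 101101111101010010011110100 >> 5 = 1011011111010100100111.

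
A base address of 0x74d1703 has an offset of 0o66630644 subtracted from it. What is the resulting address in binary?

0b110011100011110010101011111

0x74d1703 = 0b111010011010001011100000011 in binary.
0o66630644 = 0b110110110011000110100100 in binary.
Subtract column by column in base 2:
  1-0 → 1
  1-0 → 1
  0-1 → 1 (borrow)
  0-0-1 → 1 (borrow)
  0-0-1 → 1 (borrow)
  0-1-1 → 0 (borrow)
  0-0-1 → 1 (borrow)
  0-1-1 → 0 (borrow)
  1-1-1 → 1 (borrow)
  1-0-1 → 0
  1-0 → 1
  0-0 → 0
  1-1 → 0
  0-1 → 1 (borrow)
  0-0-1 → 1 (borrow)
  0-0-1 → 1 (borrow)
  1-1-1 → 1 (borrow)
  0-1-1 → 0 (borrow)
  1-0-1 → 0
  1-1 → 0
  0-1 → 1 (borrow)
  0-0-1 → 1 (borrow)
  1-1-1 → 1 (borrow)
  0-1-1 → 0 (borrow)
  1-0-1 → 0
  1-0 → 1
  1-0 → 1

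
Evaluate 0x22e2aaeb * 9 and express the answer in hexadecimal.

0x139f80243

Multiply each base-16 digit by 9, carrying:
  b×9 = 99 → write 3 carry 6
  e×9+6 = 132 → write 4 carry 8
  a×9+8 = 98 → write 2 carry 6
  a×9+6 = 96 → write 0 carry 6
  2×9+6 = 24 → write 8 carry 1
  e×9+1 = 127 → write f carry 7
  2×9+7 = 25 → write 9 carry 1
  2×9+1 = 19 → write 3 carry 1
  remaining carry: 1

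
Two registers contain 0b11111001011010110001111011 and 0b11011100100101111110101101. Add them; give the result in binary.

0b111010110000000110000101000

Add column by column in base 2, right to left:
  1+1 = 0 carry 1
  1+0+1 = 0 carry 1
  0+1+1 = 0 carry 1
  1+1+1 = 1 carry 1
  1+0+1 = 0 carry 1
  1+1+1 = 1 carry 1
  1+0+1 = 0 carry 1
  0+1+1 = 0 carry 1
  0+1+1 = 0 carry 1
  0+1+1 = 0 carry 1
  1+1+1 = 1 carry 1
  1+1+1 = 1 carry 1
  0+1+1 = 0 carry 1
  1+0+1 = 0 carry 1
  0+1+1 = 0 carry 1
  1+0+1 = 0 carry 1
  1+0+1 = 0 carry 1
  0+1+1 = 0 carry 1
  1+0+1 = 0 carry 1
  0+0+1 = 1
  0+1 = 1
  1+1 = 0 carry 1
  1+1+1 = 1 carry 1
  1+0+1 = 0 carry 1
  1+1+1 = 1 carry 1
  1+1+1 = 1 carry 1
  final carry 1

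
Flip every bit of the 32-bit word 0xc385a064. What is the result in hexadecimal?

0x3c7a5f9b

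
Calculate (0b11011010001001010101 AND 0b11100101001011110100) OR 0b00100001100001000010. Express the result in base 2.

0b11011010001001010101 AND 0b11100101001011110100 = 0b11000000001001010100.
Then OR with 0b00100001100001000010.

0b11100001101001010110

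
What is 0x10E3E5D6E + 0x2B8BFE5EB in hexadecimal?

0x3C6FE4359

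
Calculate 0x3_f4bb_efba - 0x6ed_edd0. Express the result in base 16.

Subtract column by column in base 16:
  a-0 → a
  b-d → e (borrow)
  f-d-1 → 1
  e-e → 0
  b-d → e (borrow)
  b-e-1 → c (borrow)
  4-6-1 → d (borrow)
  f-0-1 → e
  3-0 → 3

0x3edce01ea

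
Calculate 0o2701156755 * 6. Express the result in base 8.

0o21207231616

Multiply each base-8 digit by 6, carrying:
  5×6 = 30 → write 6 carry 3
  5×6+3 = 33 → write 1 carry 4
  7×6+4 = 46 → write 6 carry 5
  6×6+5 = 41 → write 1 carry 5
  5×6+5 = 35 → write 3 carry 4
  1×6+4 = 10 → write 2 carry 1
  1×6+1 = 7 → write 7
  0×6 = 0 → write 0
  7×6 = 42 → write 2 carry 5
  2×6+5 = 17 → write 1 carry 2
  remaining carry: 2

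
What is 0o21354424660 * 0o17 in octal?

Multiply each base-8 digit by 15, carrying:
  0×15 = 0 → write 0
  6×15 = 90 → write 2 carry 11
  6×15+11 = 101 → write 5 carry 12
  4×15+12 = 72 → write 0 carry 9
  2×15+9 = 39 → write 7 carry 4
  4×15+4 = 64 → write 0 carry 8
  4×15+8 = 68 → write 4 carry 8
  5×15+8 = 83 → write 3 carry 10
  3×15+10 = 55 → write 7 carry 6
  1×15+6 = 21 → write 5 carry 2
  2×15+2 = 32 → write 0 carry 4
  remaining carry: 4

0o405734070520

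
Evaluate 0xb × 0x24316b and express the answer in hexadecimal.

0x18e1f99

Multiply each base-16 digit by 11, carrying:
  b×11 = 121 → write 9 carry 7
  6×11+7 = 73 → write 9 carry 4
  1×11+4 = 15 → write f
  3×11 = 33 → write 1 carry 2
  4×11+2 = 46 → write e carry 2
  2×11+2 = 24 → write 8 carry 1
  remaining carry: 1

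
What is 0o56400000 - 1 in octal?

The trailing 5 digits are 0, so subtracting 1 borrows through: they become 7 and the next digit up decrements.

0o56377777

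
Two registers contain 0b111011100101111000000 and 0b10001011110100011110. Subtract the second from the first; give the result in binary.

0b101010000111010100010

Subtract column by column in base 2:
  0-0 → 0
  0-1 → 1 (borrow)
  0-1-1 → 0 (borrow)
  0-1-1 → 0 (borrow)
  0-1-1 → 0 (borrow)
  0-0-1 → 1 (borrow)
  1-0-1 → 0
  1-0 → 1
  1-1 → 0
  1-0 → 1
  0-1 → 1 (borrow)
  1-1-1 → 1 (borrow)
  0-1-1 → 0 (borrow)
  0-1-1 → 0 (borrow)
  1-0-1 → 0
  1-1 → 0
  1-0 → 1
  0-0 → 0
  1-0 → 1
  1-1 → 0
  1-0 → 1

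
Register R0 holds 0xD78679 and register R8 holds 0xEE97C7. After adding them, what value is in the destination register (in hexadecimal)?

0x1C61E40

Add column by column in base 16, right to left:
  9+7 = 0 carry 1
  7+C+1 = 4 carry 1
  6+7+1 = E
  8+9 = 1 carry 1
  7+E+1 = 6 carry 1
  D+E+1 = C carry 1
  final carry 1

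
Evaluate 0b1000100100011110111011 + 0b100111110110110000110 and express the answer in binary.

Add column by column in base 2, right to left:
  1+0 = 1
  1+1 = 0 carry 1
  0+1+1 = 0 carry 1
  1+0+1 = 0 carry 1
  1+0+1 = 0 carry 1
  1+0+1 = 0 carry 1
  0+0+1 = 1
  1+1 = 0 carry 1
  1+1+1 = 1 carry 1
  1+0+1 = 0 carry 1
  1+1+1 = 1 carry 1
  0+1+1 = 0 carry 1
  0+0+1 = 1
  0+1 = 1
  1+1 = 0 carry 1
  0+1+1 = 0 carry 1
  0+1+1 = 0 carry 1
  1+1+1 = 1 carry 1
  0+0+1 = 1
  0+0 = 0
  0+1 = 1
  1+0 = 1

0b1101100011010101000001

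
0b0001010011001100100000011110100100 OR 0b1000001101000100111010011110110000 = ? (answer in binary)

OR bit by bit (1 where either bit is 1):
  0001010011001100100000011110100100
| 1000001101000100111010011110110000
= 1001011111001100111010011110110100

0b1001011111001100111010011110110100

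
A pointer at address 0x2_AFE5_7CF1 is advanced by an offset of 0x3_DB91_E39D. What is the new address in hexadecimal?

0x68B77608E

Add column by column in base 16, right to left:
  1+D = E
  F+9 = 8 carry 1
  C+3+1 = 0 carry 1
  7+E+1 = 6 carry 1
  5+1+1 = 7
  E+9 = 7 carry 1
  F+B+1 = B carry 1
  A+D+1 = 8 carry 1
  2+3+1 = 6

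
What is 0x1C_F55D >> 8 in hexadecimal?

0x1CF5

Shifting right by 8 bits = 2 hex digits: drop the last 2.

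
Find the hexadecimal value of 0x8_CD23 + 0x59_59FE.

Add column by column in base 16, right to left:
  3+E = 1 carry 1
  2+F+1 = 2 carry 1
  D+9+1 = 7 carry 1
  C+5+1 = 2 carry 1
  8+9+1 = 2 carry 1
  0+5+1 = 6

0x622721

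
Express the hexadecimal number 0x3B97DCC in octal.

0o356276714

Expand each hex digit to 4 bits: 3=0011 B=1011 9=1001 7=0111 D=1101 C=1100 C=1100.
Group the bits in threes: 011 101 110 010 111 110 111 001 100 → 356276714.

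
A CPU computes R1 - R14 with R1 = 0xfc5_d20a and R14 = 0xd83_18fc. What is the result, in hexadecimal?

Subtract column by column in base 16:
  a-c → e (borrow)
  0-f-1 → 0 (borrow)
  2-8-1 → 9 (borrow)
  d-1-1 → b
  5-3 → 2
  c-8 → 4
  f-d → 2

0x242b90e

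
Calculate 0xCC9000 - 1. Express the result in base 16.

0xCC8FFF

The trailing 3 digits are 0, so subtracting 1 borrows through: they become F and the next digit up decrements.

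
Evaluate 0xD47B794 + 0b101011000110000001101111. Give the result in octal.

0o1575014003

0xD47B794 = 0o1521733624 in octal.
0b101011000110000001101111 = 0o53060157 in octal.
Add column by column in base 8, right to left:
  4+7 = 3 carry 1
  2+5+1 = 0 carry 1
  6+1+1 = 0 carry 1
  3+0+1 = 4
  3+6 = 1 carry 1
  7+0+1 = 0 carry 1
  1+3+1 = 5
  2+5 = 7
  5+0 = 5
  1+0 = 1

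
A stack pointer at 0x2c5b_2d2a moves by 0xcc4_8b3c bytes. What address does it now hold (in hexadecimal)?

Add column by column in base 16, right to left:
  a+c = 6 carry 1
  2+3+1 = 6
  d+b = 8 carry 1
  2+8+1 = b
  b+4 = f
  5+c = 1 carry 1
  c+c+1 = 9 carry 1
  2+0+1 = 3

0x391fb866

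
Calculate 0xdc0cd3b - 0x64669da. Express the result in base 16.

0x77a6361

Subtract column by column in base 16:
  b-a → 1
  3-d → 6 (borrow)
  d-9-1 → 3
  c-6 → 6
  0-6 → a (borrow)
  c-4-1 → 7
  d-6 → 7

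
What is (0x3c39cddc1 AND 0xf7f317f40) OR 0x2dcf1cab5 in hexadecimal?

0x3c39cddc1 AND 0xf7f317f40 = 0x343105d40.
Then OR with 0x2dcf1cab5.

0x3dff1dff5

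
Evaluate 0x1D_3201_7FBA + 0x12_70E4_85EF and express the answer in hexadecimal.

0x2FA2E605A9

Add column by column in base 16, right to left:
  A+F = 9 carry 1
  B+E+1 = A carry 1
  F+5+1 = 5 carry 1
  7+8+1 = 0 carry 1
  1+4+1 = 6
  0+E = E
  2+0 = 2
  3+7 = A
  D+2 = F
  1+1 = 2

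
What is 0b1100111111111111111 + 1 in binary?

The trailing 15 digits are 1 (max in base 2), so adding 1 cascades: they roll to 0 and the next digit up increments.

0b1101000000000000000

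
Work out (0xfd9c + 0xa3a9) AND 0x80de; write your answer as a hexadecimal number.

0x8044

Add column by column in base 16, right to left:
  c+9 = 5 carry 1
  9+a+1 = 4 carry 1
  d+3+1 = 1 carry 1
  f+a+1 = a carry 1
  final carry 1
Sum = 0x1a145; now AND with 0x80de:
  1&0=0, a&8=8, 1&0=0, 4&d=4, 5&e=4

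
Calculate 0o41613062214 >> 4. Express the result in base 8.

0o2070543110

4 bits is not a whole number of base-8 digits; in binary: 100001110001011000110010010001100 >> 4 = 10000111000101100011001001000.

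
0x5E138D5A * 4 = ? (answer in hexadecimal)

0x1784E3568

Multiply each base-16 digit by 4, carrying:
  A×4 = 40 → write 8 carry 2
  5×4+2 = 22 → write 6 carry 1
  D×4+1 = 53 → write 5 carry 3
  8×4+3 = 35 → write 3 carry 2
  3×4+2 = 14 → write E
  1×4 = 4 → write 4
  E×4 = 56 → write 8 carry 3
  5×4+3 = 23 → write 7 carry 1
  remaining carry: 1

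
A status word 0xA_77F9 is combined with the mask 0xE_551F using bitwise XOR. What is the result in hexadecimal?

0x422E6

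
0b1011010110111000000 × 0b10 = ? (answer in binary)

0b10110101101110000000

Multiply each base-2 digit by 2, carrying:
  0×2 = 0 → write 0
  0×2 = 0 → write 0
  0×2 = 0 → write 0
  0×2 = 0 → write 0
  0×2 = 0 → write 0
  0×2 = 0 → write 0
  1×2 = 2 → write 0 carry 1
  1×2+1 = 3 → write 1 carry 1
  1×2+1 = 3 → write 1 carry 1
  0×2+1 = 1 → write 1
  1×2 = 2 → write 0 carry 1
  1×2+1 = 3 → write 1 carry 1
  0×2+1 = 1 → write 1
  1×2 = 2 → write 0 carry 1
  0×2+1 = 1 → write 1
  1×2 = 2 → write 0 carry 1
  1×2+1 = 3 → write 1 carry 1
  0×2+1 = 1 → write 1
  1×2 = 2 → write 0 carry 1
  remaining carry: 1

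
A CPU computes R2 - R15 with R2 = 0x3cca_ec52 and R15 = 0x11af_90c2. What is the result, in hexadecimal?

Subtract column by column in base 16:
  2-2 → 0
  5-c → 9 (borrow)
  c-0-1 → b
  e-9 → 5
  a-f → b (borrow)
  c-a-1 → 1
  c-1 → b
  3-1 → 2

0x2b1b5b90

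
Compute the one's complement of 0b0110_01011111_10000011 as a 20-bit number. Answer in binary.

Invert each bit: 01100101111110000011 → 10011010000001111100.

0b10011010000001111100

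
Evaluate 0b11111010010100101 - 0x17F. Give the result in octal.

0b11111010010100101 = 0o372245 in octal.
0x17F = 0o577 in octal.
Subtract column by column in base 8:
  5-7 → 6 (borrow)
  4-7-1 → 4 (borrow)
  2-5-1 → 4 (borrow)
  2-0-1 → 1
  7-0 → 7
  3-0 → 3

0o371446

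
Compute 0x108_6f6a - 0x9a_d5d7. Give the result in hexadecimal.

Subtract column by column in base 16:
  a-7 → 3
  6-d → 9 (borrow)
  f-5-1 → 9
  6-d → 9 (borrow)
  8-a-1 → d (borrow)
  0-9-1 → 6 (borrow)
  1-0-1 → 0

0x6d9993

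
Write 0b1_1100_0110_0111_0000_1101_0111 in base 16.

0x1C670D7

Group the bits into nibbles: 0001 1100 0110 0111 0000 1101 0111 → 1C670D7.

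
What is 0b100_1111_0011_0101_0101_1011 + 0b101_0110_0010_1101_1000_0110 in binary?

0b101001010110001011100001

Add column by column in base 2, right to left:
  1+0 = 1
  1+1 = 0 carry 1
  0+1+1 = 0 carry 1
  1+0+1 = 0 carry 1
  1+0+1 = 0 carry 1
  0+0+1 = 1
  1+0 = 1
  0+1 = 1
  1+1 = 0 carry 1
  0+0+1 = 1
  1+1 = 0 carry 1
  0+1+1 = 0 carry 1
  1+0+1 = 0 carry 1
  1+1+1 = 1 carry 1
  0+0+1 = 1
  0+0 = 0
  1+0 = 1
  1+1 = 0 carry 1
  1+1+1 = 1 carry 1
  1+0+1 = 0 carry 1
  0+1+1 = 0 carry 1
  0+0+1 = 1
  1+1 = 0 carry 1
  final carry 1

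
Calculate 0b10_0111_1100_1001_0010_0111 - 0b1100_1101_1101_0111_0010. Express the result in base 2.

0b110101110101110110101

Subtract column by column in base 2:
  1-0 → 1
  1-1 → 0
  1-0 → 1
  0-0 → 0
  0-1 → 1 (borrow)
  1-1-1 → 1 (borrow)
  0-1-1 → 0 (borrow)
  0-0-1 → 1 (borrow)
  1-1-1 → 1 (borrow)
  0-0-1 → 1 (borrow)
  0-1-1 → 0 (borrow)
  1-1-1 → 1 (borrow)
  0-1-1 → 0 (borrow)
  0-0-1 → 1 (borrow)
  1-1-1 → 1 (borrow)
  1-1-1 → 1 (borrow)
  1-0-1 → 0
  1-0 → 1
  1-1 → 0
  0-1 → 1 (borrow)
  0-0-1 → 1 (borrow)
  1-0-1 → 0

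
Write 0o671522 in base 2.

Each octal digit is 3 bits: 6=110 7=111 1=001 5=101 2=010 2=010.

0b110111001101010010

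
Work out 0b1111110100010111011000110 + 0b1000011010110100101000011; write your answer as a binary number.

0b11000001111001100000001001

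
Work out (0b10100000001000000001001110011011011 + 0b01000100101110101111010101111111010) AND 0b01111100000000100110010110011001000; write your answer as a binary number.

0b1100100000000100000000100011000000

Add column by column in base 2, right to left:
  1+0 = 1
  1+1 = 0 carry 1
  0+0+1 = 1
  1+1 = 0 carry 1
  1+1+1 = 1 carry 1
  0+1+1 = 0 carry 1
  1+1+1 = 1 carry 1
  1+1+1 = 1 carry 1
  0+1+1 = 0 carry 1
  0+1+1 = 0 carry 1
  1+0+1 = 0 carry 1
  1+1+1 = 1 carry 1
  1+0+1 = 0 carry 1
  0+1+1 = 0 carry 1
  0+0+1 = 1
  1+1 = 0 carry 1
  0+1+1 = 0 carry 1
  0+1+1 = 0 carry 1
  0+1+1 = 0 carry 1
  0+0+1 = 1
  0+1 = 1
  0+0 = 0
  0+1 = 1
  0+1 = 1
  1+1 = 0 carry 1
  0+0+1 = 1
  0+1 = 1
  0+0 = 0
  0+0 = 0
  0+1 = 1
  0+0 = 0
  0+0 = 0
  1+0 = 1
  0+1 = 1
  1+0 = 1
Sum = 0b11100100110110110000100100011010101; now AND with 0b01111100000000100110010110011001000:
  11100100110110110000100100011010101
& 01111100000000100110010110011001000
= 01100100000000100000000100011000000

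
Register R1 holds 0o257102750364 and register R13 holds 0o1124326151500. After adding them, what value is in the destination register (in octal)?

0o1403431122064

Add column by column in base 8, right to left:
  4+0 = 4
  6+0 = 6
  3+5 = 0 carry 1
  0+1+1 = 2
  5+5 = 2 carry 1
  7+1+1 = 1 carry 1
  2+6+1 = 1 carry 1
  0+2+1 = 3
  1+3 = 4
  7+4 = 3 carry 1
  5+2+1 = 0 carry 1
  2+1+1 = 4
  0+1 = 1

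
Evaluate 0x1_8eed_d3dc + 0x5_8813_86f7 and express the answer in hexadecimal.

0x717015ad3

Add column by column in base 16, right to left:
  c+7 = 3 carry 1
  d+f+1 = d carry 1
  3+6+1 = a
  d+8 = 5 carry 1
  d+3+1 = 1 carry 1
  e+1+1 = 0 carry 1
  e+8+1 = 7 carry 1
  8+8+1 = 1 carry 1
  1+5+1 = 7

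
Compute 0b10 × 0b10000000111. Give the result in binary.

0b100000001110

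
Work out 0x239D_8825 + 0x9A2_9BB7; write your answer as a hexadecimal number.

0x2D4023DC

Add column by column in base 16, right to left:
  5+7 = C
  2+B = D
  8+B = 3 carry 1
  8+9+1 = 2 carry 1
  D+2+1 = 0 carry 1
  9+A+1 = 4 carry 1
  3+9+1 = D
  2+0 = 2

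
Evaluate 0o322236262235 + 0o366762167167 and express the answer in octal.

0o711220451424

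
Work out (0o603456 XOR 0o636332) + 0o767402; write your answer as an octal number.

0o1025366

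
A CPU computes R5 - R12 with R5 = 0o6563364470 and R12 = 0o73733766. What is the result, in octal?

Subtract column by column in base 8:
  0-6 → 2 (borrow)
  7-6-1 → 0
  4-7 → 5 (borrow)
  4-3-1 → 0
  6-3 → 3
  3-7 → 4 (borrow)
  3-3-1 → 7 (borrow)
  6-7-1 → 6 (borrow)
  5-0-1 → 4
  6-0 → 6

0o6467430502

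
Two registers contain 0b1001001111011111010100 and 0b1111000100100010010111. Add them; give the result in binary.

0b11000010100000001101011

Add column by column in base 2, right to left:
  0+1 = 1
  0+1 = 1
  1+1 = 0 carry 1
  0+0+1 = 1
  1+1 = 0 carry 1
  0+0+1 = 1
  1+0 = 1
  1+1 = 0 carry 1
  1+0+1 = 0 carry 1
  1+0+1 = 0 carry 1
  1+0+1 = 0 carry 1
  0+1+1 = 0 carry 1
  1+0+1 = 0 carry 1
  1+0+1 = 0 carry 1
  1+1+1 = 1 carry 1
  1+0+1 = 0 carry 1
  0+0+1 = 1
  0+0 = 0
  1+1 = 0 carry 1
  0+1+1 = 0 carry 1
  0+1+1 = 0 carry 1
  1+1+1 = 1 carry 1
  final carry 1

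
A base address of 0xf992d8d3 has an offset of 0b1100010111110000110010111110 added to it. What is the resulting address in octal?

0xf992d8d3 = 0o37144554323 in octal.
0b1100010111110000110010111110 = 0o1427606276 in octal.
Add column by column in base 8, right to left:
  3+6 = 1 carry 1
  2+7+1 = 2 carry 1
  3+2+1 = 6
  4+6 = 2 carry 1
  5+0+1 = 6
  5+6 = 3 carry 1
  4+7+1 = 4 carry 1
  4+2+1 = 7
  1+4 = 5
  7+1 = 0 carry 1
  3+0+1 = 4

0o40574362621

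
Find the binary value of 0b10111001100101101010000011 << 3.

0b10111001100101101010000011000

Left shift by 3: append 3 zero bits.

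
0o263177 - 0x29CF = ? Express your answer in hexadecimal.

0o263177 = 0x1667F in hexadecimal.
Subtract column by column in base 16:
  F-F → 0
  7-C → B (borrow)
  6-9-1 → C (borrow)
  6-2-1 → 3
  1-0 → 1

0x13CB0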